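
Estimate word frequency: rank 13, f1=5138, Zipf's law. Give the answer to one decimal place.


Zipf's law: f(r) = f(1) / r
f(1) = 5138
f(13) = 5138 / 13
= 395.2 occurrences


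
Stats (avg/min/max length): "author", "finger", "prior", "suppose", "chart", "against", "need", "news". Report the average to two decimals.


Lengths: "author"=6, "finger"=6, "prior"=5, "suppose"=7, "chart"=5, "against"=7, "need"=4, "news"=4
Sum = 44, Count = 8
Average = 44/8 = 5.50
= avg=5.50, min=4, max=7


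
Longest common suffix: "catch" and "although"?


Word 1: "catch"
Word 2: "although"
Comparing from end:
  Pos -1: 'h' == 'h'
  Pos -2: 'c' != 'g' (stop)
LCS = "h" (length 1)


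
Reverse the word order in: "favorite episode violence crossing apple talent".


Original: "favorite episode violence crossing apple talent"
Words (1..n): favorite | episode | violence | crossing | apple | talent
Reversed (n..1): talent | apple | crossing | violence | episode | favorite
Result = "talent apple crossing violence episode favorite"


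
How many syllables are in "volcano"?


Word: "volcano"
Syllable breakdown: vol | ca | no
Counting: 3 parts
= 3 syllables


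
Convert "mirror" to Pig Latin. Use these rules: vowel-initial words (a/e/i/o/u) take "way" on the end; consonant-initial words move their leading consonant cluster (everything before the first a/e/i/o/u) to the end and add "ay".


Word: "mirror"
Starts with consonant(s) → move to end, add 'ay'
Consonant cluster: "m"
Pig Latin = "irrormay"


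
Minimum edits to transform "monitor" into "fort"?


Word 1: "monitor" (length 7)
Word 2: "fort" (length 4)
One optimal edit sequence (insert/delete/substitute each cost 1):
  1. substitute 'm' -> 'f'  (+1)
  2. keep 'o'
  3. delete 'n'  (+1)
  4. substitute 'i' -> 'r'  (+1)
  5. keep 't'
  6. delete 'o'  (+1)
  7. delete 'r'  (+1)
Total edit operations: 5
Edit distance = 5


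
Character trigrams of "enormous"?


Word: "enormous" (length 8)
Number of trigrams = 8 - 3 + 1 = 6
  Position 0: "eno"
  Position 1: "nor"
  Position 2: "orm"
  Position 3: "rmo"
  Position 4: "mou"
  Position 5: "ous"
Trigrams = "eno", "nor", "orm", "rmo", "mou", "ous"


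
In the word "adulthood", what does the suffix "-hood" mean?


Suffix: -hood
Example: adulthood = adult + -hood
Meaning = state / condition


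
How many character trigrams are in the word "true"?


Word: "true" (length 4)
Number of 3-grams = length - 3 + 1 = 4 - 3 + 1
= 2


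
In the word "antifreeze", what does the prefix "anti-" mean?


Prefix: anti-
Example: antifreeze = anti- + freeze
Meaning = against


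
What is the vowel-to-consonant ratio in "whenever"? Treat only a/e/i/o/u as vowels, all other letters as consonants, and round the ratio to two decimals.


Word: "whenever"
Vowels (a,e,i,o,u): 3
Consonants: 5
Ratio = 3/5
= 0.60


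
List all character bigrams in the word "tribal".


Word: "tribal" (length 6)
Number of bigrams = 6 - 2 + 1 = 5
  Position 0: "tr"
  Position 1: "ri"
  Position 2: "ib"
  Position 3: "ba"
  Position 4: "al"
Bigrams = "tr", "ri", "ib", "ba", "al"


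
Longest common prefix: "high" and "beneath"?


Word 1: "high"
Word 2: "beneath"
Comparing from start:
  Pos 0: 'h' != 'b' (stop)
LCP = "" (length 0)


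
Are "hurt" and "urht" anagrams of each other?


Word 1: "hurt" → sorted: hrtu
Word 2: "urht" → sorted: hrtu
Same letters? hrtu == hrtu
Anagram = Yes


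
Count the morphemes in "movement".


Word: "movement"
Morphemes: move | -ment
Each morpheme carries meaning
= 2 morphemes


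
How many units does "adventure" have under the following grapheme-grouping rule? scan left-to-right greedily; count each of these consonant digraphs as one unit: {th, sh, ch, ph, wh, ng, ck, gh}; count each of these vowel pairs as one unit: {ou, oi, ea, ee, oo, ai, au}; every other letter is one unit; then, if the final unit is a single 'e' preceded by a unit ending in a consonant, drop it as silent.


Word: "adventure" (9 letters)
Left-to-right scan:
  [1] 'a' (letter)
  [2] 'd' (letter)
  [3] 'v' (letter)
  [4] 'e' (letter)
  [5] 'n' (letter)
  [6] 't' (letter)
  [7] 'u' (letter)
  [8] 'r' (letter)
  [9] 'e' (letter)
Units from scan: 9
Final unit is 'e' after a consonant -> drop as silent (-1)
Sound units = 8 units


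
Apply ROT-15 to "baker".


Word: "baker"
Shift: 15
Each letter → (letter + shift) mod 26:
  'b' (1) + 15 = 16 → 'q'
  'a' (0) + 15 = 15 → 'p'
  'k' (10) + 15 = 25 → 'z'
  'e' (4) + 15 = 19 → 't'
  'r' (17) + 15 = 6 → 'g'
Result = "qpztg"


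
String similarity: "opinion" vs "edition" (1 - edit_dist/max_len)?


Word 1: "opinion" (length 7)
Word 2: "edition" (length 7)
One optimal edit sequence:
  1. substitute 'o' -> 'e'  (+1)
  2. substitute 'p' -> 'd'  (+1)
  3. keep 'i'
  4. substitute 'n' -> 't'  (+1)
  5. keep 'i'
  6. keep 'o'
  7. keep 'n'
Edit distance = 3
Max length = max(7, 7) = 7
Similarity = 1 - 3/7
= 0.5714


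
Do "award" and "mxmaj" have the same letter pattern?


Pattern of "award": [0, 1, 0, 2, 3]
Pattern of "mxmaj": [0, 1, 0, 2, 3]
Patterns match
Same pattern = Yes


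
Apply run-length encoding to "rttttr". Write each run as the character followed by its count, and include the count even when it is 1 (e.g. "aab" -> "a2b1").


String: "rttttr"
Scanning for consecutive runs:
  'r' x 1
  't' x 4
  'r' x 1
RLE = "r1t4r1"


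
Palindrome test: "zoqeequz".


Word: "zoqeequz"
Reversed: "zuqeeqoz"
Forward == Backward? zoqeequz != zuqeeqoz
Palindrome = No


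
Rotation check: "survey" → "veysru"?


Word: "survey", Candidate: "veysru"
Method: check if candidate is substring of word+word
"surveysurvey" contains "veysru"? No
Is rotation = No


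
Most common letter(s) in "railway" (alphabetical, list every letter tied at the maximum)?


Word: "railway"
Letter counts:
  'a': 2
  'i': 1
  'l': 1
  'r': 1
  'w': 1
  'y': 1
Maximum count = 2
Most frequent = 'a' (2 times each)


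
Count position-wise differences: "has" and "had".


Comparing character by character (same length = 3):
  Pos 0: 'h' vs 'h' =
  Pos 1: 'a' vs 'a' =
  Pos 2: 's' vs 'd' !=
Hamming distance = 1


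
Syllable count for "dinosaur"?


Word: "dinosaur"
Syllable breakdown: di | no | saur
Counting: 3 parts
= 3 syllables


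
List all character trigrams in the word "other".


Word: "other" (length 5)
Number of trigrams = 5 - 3 + 1 = 3
  Position 0: "oth"
  Position 1: "the"
  Position 2: "her"
Trigrams = "oth", "the", "her"


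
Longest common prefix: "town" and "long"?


Word 1: "town"
Word 2: "long"
Comparing from start:
  Pos 0: 't' != 'l' (stop)
LCP = "" (length 0)


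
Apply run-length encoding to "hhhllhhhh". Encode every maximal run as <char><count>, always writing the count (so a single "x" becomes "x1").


String: "hhhllhhhh"
Scanning for consecutive runs:
  'h' x 3
  'l' x 2
  'h' x 4
RLE = "h3l2h4"


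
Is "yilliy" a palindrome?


Word: "yilliy"
Reversed: "yilliy"
Forward == Backward? yilliy == yilliy
Palindrome = Yes


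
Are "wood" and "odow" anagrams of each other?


Word 1: "wood" → sorted: doow
Word 2: "odow" → sorted: doow
Same letters? doow == doow
Anagram = Yes


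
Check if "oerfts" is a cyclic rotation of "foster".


Word: "foster", Candidate: "oerfts"
Method: check if candidate is substring of word+word
"fosterfoster" contains "oerfts"? No
Is rotation = No


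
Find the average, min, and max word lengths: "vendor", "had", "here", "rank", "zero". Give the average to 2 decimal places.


Lengths: "vendor"=6, "had"=3, "here"=4, "rank"=4, "zero"=4
Sum = 21, Count = 5
Average = 21/5 = 4.20
= avg=4.20, min=3, max=6


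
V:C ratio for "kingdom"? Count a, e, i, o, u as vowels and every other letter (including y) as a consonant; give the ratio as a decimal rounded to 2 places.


Word: "kingdom"
Vowels (a,e,i,o,u): 2
Consonants: 5
Ratio = 2/5
= 0.40


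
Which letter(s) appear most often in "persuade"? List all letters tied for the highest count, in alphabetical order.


Word: "persuade"
Letter counts:
  'a': 1
  'd': 1
  'e': 2
  'p': 1
  'r': 1
  's': 1
  'u': 1
Maximum count = 2
Most frequent = 'e' (2 times each)


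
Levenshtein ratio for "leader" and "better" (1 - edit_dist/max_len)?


Word 1: "leader" (length 6)
Word 2: "better" (length 6)
One optimal edit sequence:
  1. substitute 'l' -> 'b'  (+1)
  2. keep 'e'
  3. substitute 'a' -> 't'  (+1)
  4. substitute 'd' -> 't'  (+1)
  5. keep 'e'
  6. keep 'r'
Edit distance = 3
Max length = max(6, 6) = 6
Similarity = 1 - 3/6
= 0.5000


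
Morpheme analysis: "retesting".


Word: "retesting"
Morphemes: re- | test | -ing
Each morpheme carries meaning
= 3 morphemes


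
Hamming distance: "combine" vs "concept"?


Comparing character by character (same length = 7):
  Pos 0: 'c' vs 'c' =
  Pos 1: 'o' vs 'o' =
  Pos 2: 'm' vs 'n' !=
  Pos 3: 'b' vs 'c' !=
  Pos 4: 'i' vs 'e' !=
  Pos 5: 'n' vs 'p' !=
  Pos 6: 'e' vs 't' !=
Hamming distance = 5


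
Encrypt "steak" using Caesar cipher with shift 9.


Word: "steak"
Shift: 9
Each letter → (letter + shift) mod 26:
  's' (18) + 9 = 1 → 'b'
  't' (19) + 9 = 2 → 'c'
  'e' (4) + 9 = 13 → 'n'
  'a' (0) + 9 = 9 → 'j'
  'k' (10) + 9 = 19 → 't'
Result = "bcnjt"


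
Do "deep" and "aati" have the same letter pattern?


Pattern of "deep": [0, 1, 1, 2]
Pattern of "aati": [0, 0, 1, 2]
Patterns do not match
Same pattern = No


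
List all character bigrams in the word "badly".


Word: "badly" (length 5)
Number of bigrams = 5 - 2 + 1 = 4
  Position 0: "ba"
  Position 1: "ad"
  Position 2: "dl"
  Position 3: "ly"
Bigrams = "ba", "ad", "dl", "ly"


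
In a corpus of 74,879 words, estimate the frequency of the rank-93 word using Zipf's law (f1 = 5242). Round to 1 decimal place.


Zipf's law: f(r) = f(1) / r
f(1) = 5242
f(93) = 5242 / 93
= 56.4 occurrences


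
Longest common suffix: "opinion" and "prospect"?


Word 1: "opinion"
Word 2: "prospect"
Comparing from end:
  Pos -1: 'n' != 't' (stop)
LCS = "" (length 0)


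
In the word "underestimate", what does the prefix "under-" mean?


Prefix: under-
Example: underestimate = under- + estimate
Meaning = insufficient


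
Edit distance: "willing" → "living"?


Word 1: "willing" (length 7)
Word 2: "living" (length 6)
One optimal edit sequence (insert/delete/substitute each cost 1):
  1. substitute 'w' -> 'l'  (+1)
  2. keep 'i'
  3. delete 'l'  (+1)
  4. substitute 'l' -> 'v'  (+1)
  5. keep 'i'
  6. keep 'n'
  7. keep 'g'
Total edit operations: 3
Edit distance = 3


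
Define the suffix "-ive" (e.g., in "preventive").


Suffix: -ive
Example: preventive = prevent + -ive
Meaning = tending to


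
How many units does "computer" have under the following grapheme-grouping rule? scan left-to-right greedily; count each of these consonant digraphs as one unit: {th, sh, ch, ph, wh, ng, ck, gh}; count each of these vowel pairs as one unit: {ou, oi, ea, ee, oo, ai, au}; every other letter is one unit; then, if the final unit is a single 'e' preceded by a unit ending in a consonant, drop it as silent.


Word: "computer" (8 letters)
Left-to-right scan:
  [1] 'c' (letter)
  [2] 'o' (letter)
  [3] 'm' (letter)
  [4] 'p' (letter)
  [5] 'u' (letter)
  [6] 't' (letter)
  [7] 'e' (letter)
  [8] 'r' (letter)
Units from scan: 8
Sound units = 8 units


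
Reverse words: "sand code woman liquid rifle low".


Original: "sand code woman liquid rifle low"
Words (1..n): sand | code | woman | liquid | rifle | low
Reversed (n..1): low | rifle | liquid | woman | code | sand
Result = "low rifle liquid woman code sand"


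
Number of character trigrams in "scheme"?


Word: "scheme" (length 6)
Number of 3-grams = length - 3 + 1 = 6 - 3 + 1
= 4


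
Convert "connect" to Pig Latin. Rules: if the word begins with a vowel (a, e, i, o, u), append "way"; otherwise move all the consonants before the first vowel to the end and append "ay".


Word: "connect"
Starts with consonant(s) → move to end, add 'ay'
Consonant cluster: "c"
Pig Latin = "onnectcay"


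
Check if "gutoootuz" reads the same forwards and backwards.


Word: "gutoootuz"
Reversed: "zutoootug"
Forward == Backward? gutoootuz != zutoootug
Palindrome = No


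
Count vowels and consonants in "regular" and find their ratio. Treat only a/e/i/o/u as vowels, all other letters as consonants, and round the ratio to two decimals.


Word: "regular"
Vowels (a,e,i,o,u): 3
Consonants: 4
Ratio = 3/4
= 0.75


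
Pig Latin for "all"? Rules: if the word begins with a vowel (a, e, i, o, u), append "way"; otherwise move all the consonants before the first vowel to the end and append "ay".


Word: "all"
Starts with vowel → add 'way'
Pig Latin = "allway"


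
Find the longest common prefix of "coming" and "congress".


Word 1: "coming"
Word 2: "congress"
Comparing from start:
  Pos 0: 'c' == 'c'
  Pos 1: 'o' == 'o'
  Pos 2: 'm' != 'n' (stop)
LCP = "co" (length 2)


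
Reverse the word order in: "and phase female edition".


Original: "and phase female edition"
Words (1..n): and | phase | female | edition
Reversed (n..1): edition | female | phase | and
Result = "edition female phase and"


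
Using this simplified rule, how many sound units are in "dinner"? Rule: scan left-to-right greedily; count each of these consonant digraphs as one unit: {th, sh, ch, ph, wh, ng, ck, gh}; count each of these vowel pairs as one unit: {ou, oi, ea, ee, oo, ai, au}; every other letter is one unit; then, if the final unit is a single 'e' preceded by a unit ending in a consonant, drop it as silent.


Word: "dinner" (6 letters)
Left-to-right scan:
  (1) 'd' (letter)
  (2) 'i' (letter)
  (3) 'n' (letter)
  (4) 'n' (letter)
  (5) 'e' (letter)
  (6) 'r' (letter)
Units from scan: 6
Sound units = 6 units


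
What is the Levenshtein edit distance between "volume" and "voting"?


Word 1: "volume" (length 6)
Word 2: "voting" (length 6)
One optimal edit sequence (insert/delete/substitute each cost 1):
  1. keep 'v'
  2. keep 'o'
  3. substitute 'l' -> 't'  (+1)
  4. substitute 'u' -> 'i'  (+1)
  5. substitute 'm' -> 'n'  (+1)
  6. substitute 'e' -> 'g'  (+1)
Total edit operations: 4
Edit distance = 4


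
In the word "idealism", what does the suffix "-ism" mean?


Suffix: -ism
As in: idealism -> ideal + -ism
Meaning = belief / practice


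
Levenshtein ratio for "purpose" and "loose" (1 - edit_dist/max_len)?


Word 1: "purpose" (length 7)
Word 2: "loose" (length 5)
One optimal edit sequence:
  1. delete 'p'  (+1)
  2. delete 'u'  (+1)
  3. substitute 'r' -> 'l'  (+1)
  4. substitute 'p' -> 'o'  (+1)
  5. keep 'o'
  6. keep 's'
  7. keep 'e'
Edit distance = 4
Max length = max(7, 5) = 7
Similarity = 1 - 4/7
= 0.4286


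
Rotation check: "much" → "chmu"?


Word: "much", Candidate: "chmu"
Method: check if candidate is substring of word+word
"muchmuch" contains "chmu"? Yes
Is rotation = Yes


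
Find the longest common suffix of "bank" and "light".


Word 1: "bank"
Word 2: "light"
Comparing from end:
  Pos -1: 'k' != 't' (stop)
LCS = "" (length 0)


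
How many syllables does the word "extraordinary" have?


Word: "extraordinary"
Syllable breakdown: ex · traor · di · nar · y
Counting: 5 parts
= 5 syllables


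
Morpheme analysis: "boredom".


Word: "boredom"
Morphemes: bore + -dom
Each morpheme carries meaning
= 2 morphemes


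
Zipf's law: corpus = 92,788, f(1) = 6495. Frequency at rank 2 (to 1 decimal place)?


Zipf's law: f(r) = f(1) / r
f(1) = 6495
f(2) = 6495 / 2
= 3247.5 occurrences


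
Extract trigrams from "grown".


Word: "grown" (length 5)
Number of trigrams = 5 - 3 + 1 = 3
  Position 0: "gro"
  Position 1: "row"
  Position 2: "own"
Trigrams = "gro", "row", "own"


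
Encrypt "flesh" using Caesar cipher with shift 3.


Word: "flesh"
Shift: 3
Each letter → (letter + shift) mod 26:
  'f' (5) + 3 = 8 → 'i'
  'l' (11) + 3 = 14 → 'o'
  'e' (4) + 3 = 7 → 'h'
  's' (18) + 3 = 21 → 'v'
  'h' (7) + 3 = 10 → 'k'
Result = "iohvk"


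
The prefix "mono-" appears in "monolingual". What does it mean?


Prefix: mono-
Example: monolingual = mono- + lingual
Meaning = one


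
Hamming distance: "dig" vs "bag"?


Comparing character by character (same length = 3):
  Pos 0: 'd' vs 'b' !=
  Pos 1: 'i' vs 'a' !=
  Pos 2: 'g' vs 'g' =
Hamming distance = 2


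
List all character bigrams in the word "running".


Word: "running" (length 7)
Number of bigrams = 7 - 2 + 1 = 6
  Position 0: "ru"
  Position 1: "un"
  Position 2: "nn"
  Position 3: "ni"
  Position 4: "in"
  Position 5: "ng"
Bigrams = "ru", "un", "nn", "ni", "in", "ng"


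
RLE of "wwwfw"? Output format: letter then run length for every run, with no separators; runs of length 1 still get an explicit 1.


String: "wwwfw"
Scanning for consecutive runs:
  'w' x 3
  'f' x 1
  'w' x 1
RLE = "w3f1w1"


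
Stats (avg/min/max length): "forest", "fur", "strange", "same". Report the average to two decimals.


Lengths: "forest"=6, "fur"=3, "strange"=7, "same"=4
Sum = 20, Count = 4
Average = 20/4 = 5.00
= avg=5.00, min=3, max=7


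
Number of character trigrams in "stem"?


Word: "stem" (length 4)
Number of 3-grams = length - 3 + 1 = 4 - 3 + 1
= 2


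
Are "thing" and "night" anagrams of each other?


Word 1: "thing" → sorted: ghint
Word 2: "night" → sorted: ghint
Same letters? ghint == ghint
Anagram = Yes


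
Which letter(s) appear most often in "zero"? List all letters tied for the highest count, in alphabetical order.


Word: "zero"
Letter counts:
  'e': 1
  'o': 1
  'r': 1
  'z': 1
Maximum count = 1
Most frequent = 'e', 'o', 'r', 'z' (1 time each)


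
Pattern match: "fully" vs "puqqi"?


Pattern of "fully": [0, 1, 2, 2, 3]
Pattern of "puqqi": [0, 1, 2, 2, 3]
Patterns match
Same pattern = Yes


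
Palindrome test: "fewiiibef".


Word: "fewiiibef"
Reversed: "febiiiwef"
Forward == Backward? fewiiibef != febiiiwef
Palindrome = No


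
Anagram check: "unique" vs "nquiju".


Word 1: "unique" → sorted: einquu
Word 2: "nquiju" → sorted: ijnquu
Same letters? einquu != ijnquu
Anagram = No


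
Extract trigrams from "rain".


Word: "rain" (length 4)
Number of trigrams = 4 - 3 + 1 = 2
  Position 0: "rai"
  Position 1: "ain"
Trigrams = "rai", "ain"


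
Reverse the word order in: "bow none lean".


Original: "bow none lean"
Words (1..n): bow | none | lean
Reversed (n..1): lean | none | bow
Result = "lean none bow"


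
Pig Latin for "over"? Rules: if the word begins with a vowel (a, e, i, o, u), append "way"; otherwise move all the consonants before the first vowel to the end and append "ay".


Word: "over"
Starts with vowel → add 'way'
Pig Latin = "overway"


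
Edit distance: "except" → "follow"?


Word 1: "except" (length 6)
Word 2: "follow" (length 6)
One optimal edit sequence (insert/delete/substitute each cost 1):
  1. substitute 'e' -> 'f'  (+1)
  2. substitute 'x' -> 'o'  (+1)
  3. substitute 'c' -> 'l'  (+1)
  4. substitute 'e' -> 'l'  (+1)
  5. substitute 'p' -> 'o'  (+1)
  6. substitute 't' -> 'w'  (+1)
Total edit operations: 6
Edit distance = 6


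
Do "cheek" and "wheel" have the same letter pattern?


Pattern of "cheek": [0, 1, 2, 2, 3]
Pattern of "wheel": [0, 1, 2, 2, 3]
Patterns match
Same pattern = Yes


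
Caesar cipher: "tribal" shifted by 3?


Word: "tribal"
Shift: 3
Each letter → (letter + shift) mod 26:
  't' (19) + 3 = 22 → 'w'
  'r' (17) + 3 = 20 → 'u'
  'i' (8) + 3 = 11 → 'l'
  'b' (1) + 3 = 4 → 'e'
  'a' (0) + 3 = 3 → 'd'
  'l' (11) + 3 = 14 → 'o'
Result = "wuledo"


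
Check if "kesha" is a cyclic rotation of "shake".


Word: "shake", Candidate: "kesha"
Method: check if candidate is substring of word+word
"shakeshake" contains "kesha"? Yes
Is rotation = Yes


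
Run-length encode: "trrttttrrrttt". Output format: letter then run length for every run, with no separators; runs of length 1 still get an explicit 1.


String: "trrttttrrrttt"
Scanning for consecutive runs:
  't' x 1
  'r' x 2
  't' x 4
  'r' x 3
  't' x 3
RLE = "t1r2t4r3t3"


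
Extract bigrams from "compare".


Word: "compare" (length 7)
Number of bigrams = 7 - 2 + 1 = 6
  Position 0: "co"
  Position 1: "om"
  Position 2: "mp"
  Position 3: "pa"
  Position 4: "ar"
  Position 5: "re"
Bigrams = "co", "om", "mp", "pa", "ar", "re"


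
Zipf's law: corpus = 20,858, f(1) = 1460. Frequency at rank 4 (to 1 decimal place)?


Zipf's law: f(r) = f(1) / r
f(1) = 1460
f(4) = 1460 / 4
= 365.0 occurrences


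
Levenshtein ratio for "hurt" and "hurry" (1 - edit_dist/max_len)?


Word 1: "hurt" (length 4)
Word 2: "hurry" (length 5)
One optimal edit sequence:
  1. keep 'h'
  2. keep 'u'
  3. insert 'r'  (+1)
  4. keep 'r'
  5. substitute 't' -> 'y'  (+1)
Edit distance = 2
Max length = max(4, 5) = 5
Similarity = 1 - 2/5
= 0.6000


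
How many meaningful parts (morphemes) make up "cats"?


Word: "cats"
Morphemes: cat + -s
Each morpheme carries meaning
= 2 morphemes


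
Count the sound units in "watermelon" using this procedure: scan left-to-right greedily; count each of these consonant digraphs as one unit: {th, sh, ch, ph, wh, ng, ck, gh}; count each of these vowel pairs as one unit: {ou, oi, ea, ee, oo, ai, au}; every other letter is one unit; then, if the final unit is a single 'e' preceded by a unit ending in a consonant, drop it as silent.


Word: "watermelon" (10 letters)
Left-to-right scan:
  [1] 'w' (letter)
  [2] 'a' (letter)
  [3] 't' (letter)
  [4] 'e' (letter)
  [5] 'r' (letter)
  [6] 'm' (letter)
  [7] 'e' (letter)
  [8] 'l' (letter)
  [9] 'o' (letter)
  [10] 'n' (letter)
Units from scan: 10
Sound units = 10 units


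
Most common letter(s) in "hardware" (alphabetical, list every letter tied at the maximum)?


Word: "hardware"
Letter counts:
  'a': 2
  'd': 1
  'e': 1
  'h': 1
  'r': 2
  'w': 1
Maximum count = 2
Most frequent = 'a', 'r' (2 times each)


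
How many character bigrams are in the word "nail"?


Word: "nail" (length 4)
Number of 2-grams = length - 2 + 1 = 4 - 2 + 1
= 3


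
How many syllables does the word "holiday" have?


Word: "holiday"
Syllable breakdown: hol | i | day
Counting: 3 parts
= 3 syllables


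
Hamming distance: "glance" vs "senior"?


Comparing character by character (same length = 6):
  Pos 0: 'g' vs 's' !=
  Pos 1: 'l' vs 'e' !=
  Pos 2: 'a' vs 'n' !=
  Pos 3: 'n' vs 'i' !=
  Pos 4: 'c' vs 'o' !=
  Pos 5: 'e' vs 'r' !=
Hamming distance = 6


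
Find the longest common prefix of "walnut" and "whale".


Word 1: "walnut"
Word 2: "whale"
Comparing from start:
  Pos 0: 'w' == 'w'
  Pos 1: 'a' != 'h' (stop)
LCP = "w" (length 1)


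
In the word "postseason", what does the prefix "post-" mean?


Prefix: post-
Example: postseason = post- + season
Meaning = after


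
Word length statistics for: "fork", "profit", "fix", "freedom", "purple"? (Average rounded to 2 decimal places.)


Lengths: "fork"=4, "profit"=6, "fix"=3, "freedom"=7, "purple"=6
Sum = 26, Count = 5
Average = 26/5 = 5.20
= avg=5.20, min=3, max=7


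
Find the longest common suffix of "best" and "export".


Word 1: "best"
Word 2: "export"
Comparing from end:
  Pos -1: 't' == 't'
  Pos -2: 's' != 'r' (stop)
LCS = "t" (length 1)


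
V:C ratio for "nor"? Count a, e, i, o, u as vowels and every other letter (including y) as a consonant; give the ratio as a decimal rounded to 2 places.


Word: "nor"
Vowels (a,e,i,o,u): 1
Consonants: 2
Ratio = 1/2
= 0.50


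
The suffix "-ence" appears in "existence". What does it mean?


Suffix: -ence
Example: existence = exist + -ence
Meaning = state of


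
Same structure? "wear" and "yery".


Pattern of "wear": [0, 1, 2, 3]
Pattern of "yery": [0, 1, 2, 0]
Patterns do not match
Same pattern = No


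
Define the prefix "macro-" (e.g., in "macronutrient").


Prefix: macro-
Example: macronutrient (macro- + nutrient)
Meaning = large


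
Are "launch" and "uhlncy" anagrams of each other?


Word 1: "launch" → sorted: achlnu
Word 2: "uhlncy" → sorted: chlnuy
Same letters? achlnu != chlnuy
Anagram = No


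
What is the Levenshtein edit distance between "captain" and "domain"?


Word 1: "captain" (length 7)
Word 2: "domain" (length 6)
One optimal edit sequence (insert/delete/substitute each cost 1):
  1. delete 'c'  (+1)
  2. substitute 'a' -> 'd'  (+1)
  3. substitute 'p' -> 'o'  (+1)
  4. substitute 't' -> 'm'  (+1)
  5. keep 'a'
  6. keep 'i'
  7. keep 'n'
Total edit operations: 4
Edit distance = 4


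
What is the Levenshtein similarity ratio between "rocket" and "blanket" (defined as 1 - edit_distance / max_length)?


Word 1: "rocket" (length 6)
Word 2: "blanket" (length 7)
One optimal edit sequence:
  1. insert 'b'  (+1)
  2. substitute 'r' -> 'l'  (+1)
  3. substitute 'o' -> 'a'  (+1)
  4. substitute 'c' -> 'n'  (+1)
  5. keep 'k'
  6. keep 'e'
  7. keep 't'
Edit distance = 4
Max length = max(6, 7) = 7
Similarity = 1 - 4/7
= 0.4286


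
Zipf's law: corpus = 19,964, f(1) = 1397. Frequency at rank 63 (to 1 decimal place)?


Zipf's law: f(r) = f(1) / r
f(1) = 1397
f(63) = 1397 / 63
= 22.2 occurrences


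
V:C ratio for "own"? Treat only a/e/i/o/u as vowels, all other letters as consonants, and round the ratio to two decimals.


Word: "own"
Vowels (a,e,i,o,u): 1
Consonants: 2
Ratio = 1/2
= 0.50


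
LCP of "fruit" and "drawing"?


Word 1: "fruit"
Word 2: "drawing"
Comparing from start:
  Pos 0: 'f' != 'd' (stop)
LCP = "" (length 0)


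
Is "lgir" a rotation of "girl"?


Word: "girl", Candidate: "lgir"
Method: check if candidate is substring of word+word
"girlgirl" contains "lgir"? Yes
Is rotation = Yes


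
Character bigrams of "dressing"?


Word: "dressing" (length 8)
Number of bigrams = 8 - 2 + 1 = 7
  Position 0: "dr"
  Position 1: "re"
  Position 2: "es"
  Position 3: "ss"
  Position 4: "si"
  Position 5: "in"
  Position 6: "ng"
Bigrams = "dr", "re", "es", "ss", "si", "in", "ng"


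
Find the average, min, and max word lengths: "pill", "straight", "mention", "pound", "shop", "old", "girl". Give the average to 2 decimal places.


Lengths: "pill"=4, "straight"=8, "mention"=7, "pound"=5, "shop"=4, "old"=3, "girl"=4
Sum = 35, Count = 7
Average = 35/7 = 5.00
= avg=5.00, min=3, max=8


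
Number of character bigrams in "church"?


Word: "church" (length 6)
Number of 2-grams = length - 2 + 1 = 6 - 2 + 1
= 5


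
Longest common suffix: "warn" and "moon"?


Word 1: "warn"
Word 2: "moon"
Comparing from end:
  Pos -1: 'n' == 'n'
  Pos -2: 'r' != 'o' (stop)
LCS = "n" (length 1)


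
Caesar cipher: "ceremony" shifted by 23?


Word: "ceremony"
Shift: 23
Each letter → (letter + shift) mod 26:
  'c' (2) + 23 = 25 → 'z'
  'e' (4) + 23 = 1 → 'b'
  'r' (17) + 23 = 14 → 'o'
  'e' (4) + 23 = 1 → 'b'
  'm' (12) + 23 = 9 → 'j'
  'o' (14) + 23 = 11 → 'l'
  'n' (13) + 23 = 10 → 'k'
  'y' (24) + 23 = 21 → 'v'
Result = "zbobjlkv"


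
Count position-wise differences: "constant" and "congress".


Comparing character by character (same length = 8):
  Pos 0: 'c' vs 'c' =
  Pos 1: 'o' vs 'o' =
  Pos 2: 'n' vs 'n' =
  Pos 3: 's' vs 'g' !=
  Pos 4: 't' vs 'r' !=
  Pos 5: 'a' vs 'e' !=
  Pos 6: 'n' vs 's' !=
  Pos 7: 't' vs 's' !=
Hamming distance = 5


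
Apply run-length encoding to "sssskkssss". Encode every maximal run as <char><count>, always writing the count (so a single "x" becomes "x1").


String: "sssskkssss"
Scanning for consecutive runs:
  's' x 4
  'k' x 2
  's' x 4
RLE = "s4k2s4"


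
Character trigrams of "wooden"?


Word: "wooden" (length 6)
Number of trigrams = 6 - 3 + 1 = 4
  Position 0: "woo"
  Position 1: "ood"
  Position 2: "ode"
  Position 3: "den"
Trigrams = "woo", "ood", "ode", "den"


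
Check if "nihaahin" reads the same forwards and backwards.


Word: "nihaahin"
Reversed: "nihaahin"
Forward == Backward? nihaahin == nihaahin
Palindrome = Yes


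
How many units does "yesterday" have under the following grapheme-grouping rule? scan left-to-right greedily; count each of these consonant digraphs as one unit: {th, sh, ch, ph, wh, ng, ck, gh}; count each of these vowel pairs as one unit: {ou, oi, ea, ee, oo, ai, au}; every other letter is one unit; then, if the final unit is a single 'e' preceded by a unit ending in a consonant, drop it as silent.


Word: "yesterday" (9 letters)
Left-to-right scan:
  [1] 'y' (letter)
  [2] 'e' (letter)
  [3] 's' (letter)
  [4] 't' (letter)
  [5] 'e' (letter)
  [6] 'r' (letter)
  [7] 'd' (letter)
  [8] 'a' (letter)
  [9] 'y' (letter)
Units from scan: 9
Sound units = 9 units


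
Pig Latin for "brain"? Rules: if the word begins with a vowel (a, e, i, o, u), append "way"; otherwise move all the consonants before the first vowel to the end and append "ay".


Word: "brain"
Starts with consonant(s) → move to end, add 'ay'
Consonant cluster: "br"
Pig Latin = "ainbray"


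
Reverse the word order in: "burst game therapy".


Original: "burst game therapy"
Words (1..n): burst | game | therapy
Reversed (n..1): therapy | game | burst
Result = "therapy game burst"


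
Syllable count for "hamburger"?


Word: "hamburger"
Syllable breakdown: ham / bur / ger
Counting: 3 parts
= 3 syllables


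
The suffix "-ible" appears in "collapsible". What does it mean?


Suffix: -ible
Example: collapsible = collapse + -ible, with a spelling change
Meaning = capable of


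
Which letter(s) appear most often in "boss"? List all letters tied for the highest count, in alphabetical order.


Word: "boss"
Letter counts:
  'b': 1
  'o': 1
  's': 2
Maximum count = 2
Most frequent = 's' (2 times each)


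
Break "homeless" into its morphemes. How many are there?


Word: "homeless"
Morphemes: home + -less
Each morpheme carries meaning
= 2 morphemes


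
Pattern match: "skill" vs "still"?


Pattern of "skill": [0, 1, 2, 3, 3]
Pattern of "still": [0, 1, 2, 3, 3]
Patterns match
Same pattern = Yes


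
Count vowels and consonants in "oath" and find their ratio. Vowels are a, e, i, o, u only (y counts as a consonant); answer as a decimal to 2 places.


Word: "oath"
Vowels (a,e,i,o,u): 2
Consonants: 2
Ratio = 2/2
= 1.00


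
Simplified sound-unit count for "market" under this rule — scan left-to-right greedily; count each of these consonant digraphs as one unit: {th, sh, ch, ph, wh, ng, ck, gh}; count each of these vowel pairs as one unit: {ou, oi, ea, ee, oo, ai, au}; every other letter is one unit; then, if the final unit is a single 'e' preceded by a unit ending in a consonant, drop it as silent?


Word: "market" (6 letters)
Left-to-right scan:
  [1] 'm' (letter)
  [2] 'a' (letter)
  [3] 'r' (letter)
  [4] 'k' (letter)
  [5] 'e' (letter)
  [6] 't' (letter)
Units from scan: 6
Sound units = 6 units


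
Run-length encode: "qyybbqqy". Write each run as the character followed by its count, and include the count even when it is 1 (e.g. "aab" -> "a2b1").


String: "qyybbqqy"
Scanning for consecutive runs:
  'q' x 1
  'y' x 2
  'b' x 2
  'q' x 2
  'y' x 1
RLE = "q1y2b2q2y1"


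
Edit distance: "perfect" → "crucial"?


Word 1: "perfect" (length 7)
Word 2: "crucial" (length 7)
One optimal edit sequence (insert/delete/substitute each cost 1):
  1. substitute 'p' -> 'c'  (+1)
  2. substitute 'e' -> 'r'  (+1)
  3. substitute 'r' -> 'u'  (+1)
  4. substitute 'f' -> 'c'  (+1)
  5. substitute 'e' -> 'i'  (+1)
  6. substitute 'c' -> 'a'  (+1)
  7. substitute 't' -> 'l'  (+1)
Total edit operations: 7
Edit distance = 7


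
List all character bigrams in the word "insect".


Word: "insect" (length 6)
Number of bigrams = 6 - 2 + 1 = 5
  Position 0: "in"
  Position 1: "ns"
  Position 2: "se"
  Position 3: "ec"
  Position 4: "ct"
Bigrams = "in", "ns", "se", "ec", "ct"


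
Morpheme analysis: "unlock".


Word: "unlock"
Morphemes: un- / lock
Each morpheme carries meaning
= 2 morphemes


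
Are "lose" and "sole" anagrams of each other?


Word 1: "lose" → sorted: elos
Word 2: "sole" → sorted: elos
Same letters? elos == elos
Anagram = Yes


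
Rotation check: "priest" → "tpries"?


Word: "priest", Candidate: "tpries"
Method: check if candidate is substring of word+word
"priestpriest" contains "tpries"? Yes
Is rotation = Yes


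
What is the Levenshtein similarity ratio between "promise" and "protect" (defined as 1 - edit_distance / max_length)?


Word 1: "promise" (length 7)
Word 2: "protect" (length 7)
One optimal edit sequence:
  1. keep 'p'
  2. keep 'r'
  3. keep 'o'
  4. substitute 'm' -> 't'  (+1)
  5. substitute 'i' -> 'e'  (+1)
  6. substitute 's' -> 'c'  (+1)
  7. substitute 'e' -> 't'  (+1)
Edit distance = 4
Max length = max(7, 7) = 7
Similarity = 1 - 4/7
= 0.4286


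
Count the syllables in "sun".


Word: "sun"
Syllable breakdown: sun
Counting: 1 part
= 1 syllable


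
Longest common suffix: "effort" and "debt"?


Word 1: "effort"
Word 2: "debt"
Comparing from end:
  Pos -1: 't' == 't'
  Pos -2: 'r' != 'b' (stop)
LCS = "t" (length 1)


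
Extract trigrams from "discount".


Word: "discount" (length 8)
Number of trigrams = 8 - 3 + 1 = 6
  Position 0: "dis"
  Position 1: "isc"
  Position 2: "sco"
  Position 3: "cou"
  Position 4: "oun"
  Position 5: "unt"
Trigrams = "dis", "isc", "sco", "cou", "oun", "unt"


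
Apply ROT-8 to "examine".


Word: "examine"
Shift: 8
Each letter → (letter + shift) mod 26:
  'e' (4) + 8 = 12 → 'm'
  'x' (23) + 8 = 5 → 'f'
  'a' (0) + 8 = 8 → 'i'
  'm' (12) + 8 = 20 → 'u'
  'i' (8) + 8 = 16 → 'q'
  'n' (13) + 8 = 21 → 'v'
  'e' (4) + 8 = 12 → 'm'
Result = "mfiuqvm"


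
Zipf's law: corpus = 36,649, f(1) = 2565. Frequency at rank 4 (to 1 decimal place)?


Zipf's law: f(r) = f(1) / r
f(1) = 2565
f(4) = 2565 / 4
= 641.3 occurrences


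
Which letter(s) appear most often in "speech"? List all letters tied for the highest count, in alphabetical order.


Word: "speech"
Letter counts:
  'c': 1
  'e': 2
  'h': 1
  'p': 1
  's': 1
Maximum count = 2
Most frequent = 'e' (2 times each)


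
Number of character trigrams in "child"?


Word: "child" (length 5)
Number of 3-grams = length - 3 + 1 = 5 - 3 + 1
= 3


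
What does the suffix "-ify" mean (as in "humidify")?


Suffix: -ify
Example: humidify (humid + -ify)
Meaning = to make


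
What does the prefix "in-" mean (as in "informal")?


Prefix: in-
Example: informal = in- + formal
Meaning = not / into


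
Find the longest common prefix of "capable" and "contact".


Word 1: "capable"
Word 2: "contact"
Comparing from start:
  Pos 0: 'c' == 'c'
  Pos 1: 'a' != 'o' (stop)
LCP = "c" (length 1)


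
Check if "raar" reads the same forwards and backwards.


Word: "raar"
Reversed: "raar"
Forward == Backward? raar == raar
Palindrome = Yes


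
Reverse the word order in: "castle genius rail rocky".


Original: "castle genius rail rocky"
Words (1..n): castle | genius | rail | rocky
Reversed (n..1): rocky | rail | genius | castle
Result = "rocky rail genius castle"


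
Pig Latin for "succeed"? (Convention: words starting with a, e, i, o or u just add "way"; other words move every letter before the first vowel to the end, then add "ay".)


Word: "succeed"
Starts with consonant(s) → move to end, add 'ay'
Consonant cluster: "s"
Pig Latin = "ucceedsay"


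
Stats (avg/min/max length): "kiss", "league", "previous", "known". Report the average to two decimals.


Lengths: "kiss"=4, "league"=6, "previous"=8, "known"=5
Sum = 23, Count = 4
Average = 23/4 = 5.75
= avg=5.75, min=4, max=8


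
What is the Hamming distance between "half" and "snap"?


Comparing character by character (same length = 4):
  Pos 0: 'h' vs 's' !=
  Pos 1: 'a' vs 'n' !=
  Pos 2: 'l' vs 'a' !=
  Pos 3: 'f' vs 'p' !=
Hamming distance = 4


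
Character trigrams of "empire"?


Word: "empire" (length 6)
Number of trigrams = 6 - 3 + 1 = 4
  Position 0: "emp"
  Position 1: "mpi"
  Position 2: "pir"
  Position 3: "ire"
Trigrams = "emp", "mpi", "pir", "ire"


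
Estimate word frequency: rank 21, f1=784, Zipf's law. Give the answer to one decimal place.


Zipf's law: f(r) = f(1) / r
f(1) = 784
f(21) = 784 / 21
= 37.3 occurrences


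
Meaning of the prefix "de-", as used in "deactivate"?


Prefix: de-
Example: deactivate = de- + activate
Meaning = remove / reverse


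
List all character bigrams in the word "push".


Word: "push" (length 4)
Number of bigrams = 4 - 2 + 1 = 3
  Position 0: "pu"
  Position 1: "us"
  Position 2: "sh"
Bigrams = "pu", "us", "sh"


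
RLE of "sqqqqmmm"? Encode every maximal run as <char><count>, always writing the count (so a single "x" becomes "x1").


String: "sqqqqmmm"
Scanning for consecutive runs:
  's' x 1
  'q' x 4
  'm' x 3
RLE = "s1q4m3"


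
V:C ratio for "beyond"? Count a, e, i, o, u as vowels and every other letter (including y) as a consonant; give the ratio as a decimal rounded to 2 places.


Word: "beyond"
Vowels (a,e,i,o,u): 2
Consonants: 4
Ratio = 2/4
= 0.50


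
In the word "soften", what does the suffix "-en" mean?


Suffix: -en
Example: soften (soft + -en)
Meaning = to make / become


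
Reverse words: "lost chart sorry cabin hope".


Original: "lost chart sorry cabin hope"
Words (1..n): lost | chart | sorry | cabin | hope
Reversed (n..1): hope | cabin | sorry | chart | lost
Result = "hope cabin sorry chart lost"


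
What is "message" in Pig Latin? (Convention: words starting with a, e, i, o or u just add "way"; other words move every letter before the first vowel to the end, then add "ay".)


Word: "message"
Starts with consonant(s) → move to end, add 'ay'
Consonant cluster: "m"
Pig Latin = "essagemay"


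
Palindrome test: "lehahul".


Word: "lehahul"
Reversed: "luhahel"
Forward == Backward? lehahul != luhahel
Palindrome = No


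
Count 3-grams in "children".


Word: "children" (length 8)
Number of 3-grams = length - 3 + 1 = 8 - 3 + 1
= 6


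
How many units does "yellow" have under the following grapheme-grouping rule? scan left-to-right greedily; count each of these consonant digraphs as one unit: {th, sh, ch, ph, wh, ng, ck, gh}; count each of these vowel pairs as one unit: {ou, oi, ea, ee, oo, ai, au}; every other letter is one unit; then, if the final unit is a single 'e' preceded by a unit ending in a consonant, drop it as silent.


Word: "yellow" (6 letters)
Left-to-right scan:
  1. 'y' (letter)
  2. 'e' (letter)
  3. 'l' (letter)
  4. 'l' (letter)
  5. 'o' (letter)
  6. 'w' (letter)
Units from scan: 6
Sound units = 6 units


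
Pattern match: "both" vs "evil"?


Pattern of "both": [0, 1, 2, 3]
Pattern of "evil": [0, 1, 2, 3]
Patterns match
Same pattern = Yes


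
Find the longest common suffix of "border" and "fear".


Word 1: "border"
Word 2: "fear"
Comparing from end:
  Pos -1: 'r' == 'r'
  Pos -2: 'e' != 'a' (stop)
LCS = "r" (length 1)


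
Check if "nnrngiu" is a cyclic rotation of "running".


Word: "running", Candidate: "nnrngiu"
Method: check if candidate is substring of word+word
"runningrunning" contains "nnrngiu"? No
Is rotation = No


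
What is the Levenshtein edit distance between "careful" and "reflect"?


Word 1: "careful" (length 7)
Word 2: "reflect" (length 7)
One optimal edit sequence (insert/delete/substitute each cost 1):
  1. delete 'c'  (+1)
  2. delete 'a'  (+1)
  3. keep 'r'
  4. keep 'e'
  5. keep 'f'
  6. insert 'l'  (+1)
  7. insert 'e'  (+1)
  8. substitute 'u' -> 'c'  (+1)
  9. substitute 'l' -> 't'  (+1)
Total edit operations: 6
Edit distance = 6


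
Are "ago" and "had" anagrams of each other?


Word 1: "ago" → sorted: ago
Word 2: "had" → sorted: adh
Same letters? ago != adh
Anagram = No


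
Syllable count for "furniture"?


Word: "furniture"
Syllable breakdown: fur / ni / ture
Counting: 3 parts
= 3 syllables
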